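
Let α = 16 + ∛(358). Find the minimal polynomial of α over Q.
m_α(x) = x^3 - 48x^2 + 768x - 4454

Set β = α - 16 = ∛(358), so β^3 = 358. Then (α - 16)^3 - 358 = 0, i.e. α is a root of g(x) = (x - 16)^3 - 358 = x^3 - 48x^2 + 768x - 4454. Since g(x) = h(x - 16) where h(x) = x^3 - 358, and h is irreducible over Q (because 358 is not a perfect cube, so h has no rational root, and a monic cubic with no rational root is irreducible), g is also irreducible (irreducibility is preserved under the substitution x → x - 16). Hence m_α(x) = x^3 - 48x^2 + 768x - 4454.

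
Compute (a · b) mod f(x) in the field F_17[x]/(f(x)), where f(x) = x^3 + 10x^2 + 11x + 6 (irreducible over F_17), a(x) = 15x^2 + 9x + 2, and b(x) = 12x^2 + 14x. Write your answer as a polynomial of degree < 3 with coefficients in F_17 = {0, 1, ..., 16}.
a · b ≡ 2x^2 + x + 1 (mod f(x))

Multiply in F_17[x]: a(x)·b(x) = (15x^2 + 9x + 2)·(12x^2 + 14x) = 10x^4 + 12x^3 + 14x^2 + 11x. This has degree ≥ 3, so divide by f(x) over F_17: 10x^4 + 12x^3 + 14x^2 + 11x = (10x + 14)·(x^3 + 10x^2 + 11x + 6) + (2x^2 + x + 1). Hence a·b ≡ 2x^2 + x + 1 (mod f). (F_17[x]/(f) is a field with 17^3 = 4913 elements since f is irreducible of degree 3.)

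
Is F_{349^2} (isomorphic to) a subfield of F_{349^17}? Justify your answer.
No: F_{349^2} is not a subfield of F_{349^17}

F_{p^m} embeds in F_{p^n} iff m | n. Here 2 ∤ 17 (since 17 = 8·2 + 1 with remainder 1 ≠ 0), so F_{349^2} is not a subfield of F_{349^17}. Equivalently: if it were, the tower law would give 2 = [F_{349^2}:F_349] dividing [F_{349^17}:F_349] = 17, contradiction.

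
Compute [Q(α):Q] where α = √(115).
[Q(α):Q] = 2

[Q(α):Q] equals the degree of the minimal polynomial of α. Here α^2 = 115 and x^2 - 115 is irreducible (d = 115 is squarefree, ≠ 1, hence not a square), so deg(m_α) = 2. Thus [Q(α):Q] = 2.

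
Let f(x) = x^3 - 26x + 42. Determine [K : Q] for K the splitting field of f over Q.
[K : Q] = 6

By the rational root test, any rational root of the monic integer polynomial f(x) = x^3 - 26x + 42 must be an integer dividing the constant term 42, i.e. one of ±{1, 2, 3, 6, 7, 14, 21, 42}. Evaluating: f(1) = 17, f(-1) = 67, f(2) = -2, f(-2) = 86, f(3) = -9, f(-3) = 93, f(6) = 102, f(-6) = -18, f(7) = 203, f(-7) = -119, f(14) = 2422, f(-14) = -2338, f(21) = 8757, f(-21) = -8673, f(42) = 73038, f(-42) = -72954; none is 0, so f has no rational root and is therefore irreducible over Q (a cubic with no linear factor over a field is irreducible). For an irreducible cubic, the Galois group is A_3 or S_3 according as the discriminant disc(f) = -4a^3 - 27b^2 = -4·(-26)^3 - 27·(42)^2 = 22676 is or is not a square in Q. Here disc(f) = 22676 is not a perfect square in Q, so the Galois group of f over Q is not contained in A_3 and must be all of S_3. The splitting field has degree |S_3| = 6 over Q, so [K : Q] = 6.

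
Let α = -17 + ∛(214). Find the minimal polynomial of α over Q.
m_α(x) = x^3 + 51x^2 + 867x + 4699

Set β = α + 17 = ∛(214), so β^3 = 214. Then (α + 17)^3 - 214 = 0, i.e. α is a root of g(x) = (x + 17)^3 - 214 = x^3 + 51x^2 + 867x + 4699. Since g(x) = h(x + 17) where h(x) = x^3 - 214, and h is irreducible over Q (because 214 is not a perfect cube, so h has no rational root, and a monic cubic with no rational root is irreducible), g is also irreducible (irreducibility is preserved under the substitution x → x + 17). Hence m_α(x) = x^3 + 51x^2 + 867x + 4699.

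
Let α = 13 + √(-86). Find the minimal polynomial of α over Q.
m_α(x) = x^2 - 26x + 255

From α - 13 = √(-86), squaring gives (α - 13)^2 = -86, i.e. α^2 - 26α + 169 = -86, so α^2 - 26α + 255 = 0. The discriminant of x^2 - 26x + 255 is (-26)^2 - 4·(255) = 676 - 1020 = -344, and 4·(-86) is not a perfect square in Q since -86 is squarefree and ≠ 1. Hence x^2 - 26x + 255 is irreducible over Q and is the minimal polynomial of α.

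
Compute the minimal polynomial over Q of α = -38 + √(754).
m_α(x) = x^2 + 76x + 690

From α + 38 = √(754), squaring gives (α + 38)^2 = 754, i.e. α^2 + 76α + 1444 = 754, so α^2 + 76α + 690 = 0. The discriminant of x^2 + 76x + 690 is (76)^2 - 4·(690) = 5776 - 2760 = 3016, and 4·(754) is not a perfect square in Q since 754 is squarefree and ≠ 1. Hence x^2 + 76x + 690 is irreducible over Q and is the minimal polynomial of α.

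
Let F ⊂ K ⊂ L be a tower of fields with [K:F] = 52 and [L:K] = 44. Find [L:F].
[L:F] = 2288

The tower law says that for any tower of field extensions F ⊂ K ⊂ L with finite degrees, [L:F] = [L:K] · [K:F]. Here this gives [L:F] = 44 · 52 = 2288.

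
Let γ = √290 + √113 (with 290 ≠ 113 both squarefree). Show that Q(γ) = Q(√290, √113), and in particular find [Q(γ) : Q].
[Q(γ) : Q] = 4 (equivalently, Q(γ) = Q(√290, √113))

Obviously Q(γ) ⊆ Q(√290, √113), and [Q(√290, √113):Q] = 4 (since 290, 113 are distinct squarefree integers > 1 with 32770 not a perfect square). To show equality we compute the minimal polynomial of γ. From γ = √290 + √113: γ^2 = 290 + 2√(32770) + 113 = 403 + 2√(32770), so γ^2 - 403 = 2√(32770); squaring, (γ^2 - 403)^2 = 4·32770, i.e. γ^4 - 806γ^2 + 162409 - 131080 = 0, i.e. γ^4 - 806γ^2 + 31329 = 0. So γ is a root of x^4 - 806x^2 + 31329. This polynomial is irreducible over Q: it has no rational root (each ±√290 ± √113 is irrational), and any factorization into two quadratics over Q would force √(32770) ∈ Q (pairing opposite roots) or √290, √113 ∈ Q (other pairings), all impossible. Hence [Q(γ):Q] = 4 = [Q(√290, √113):Q], so Q(γ) = Q(√290, √113).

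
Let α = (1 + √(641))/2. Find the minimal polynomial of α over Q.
m_α(x) = x^2 - x - 160

From 2α - 1 = √(641), squaring gives (2α - 1)^2 = 641, i.e. 4α^2 - 4α + 1 = 641, so α^2 - α + (1 - 641)/4 = 0. Since 641 ≡ 1 (mod 4), (1 - 641)/4 = -160 ∈ Z. The polynomial x^2 - x - 160 has discriminant 1 - 4·(-160) = 641, which is not a perfect square in Q (d = 641 is squarefree and ≠ 1), so x^2 - x - 160 is irreducible over Q. It is the minimal polynomial of α.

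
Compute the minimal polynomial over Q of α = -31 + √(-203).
m_α(x) = x^2 + 62x + 1164

From α + 31 = √(-203), squaring gives (α + 31)^2 = -203, i.e. α^2 + 62α + 961 = -203, so α^2 + 62α + 1164 = 0. The discriminant of x^2 + 62x + 1164 is (62)^2 - 4·(1164) = 3844 - 4656 = -812, and 4·(-203) is not a perfect square in Q since -203 is squarefree and ≠ 1. Hence x^2 + 62x + 1164 is irreducible over Q and is the minimal polynomial of α.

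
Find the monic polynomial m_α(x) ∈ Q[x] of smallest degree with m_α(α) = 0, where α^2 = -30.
m_α(x) = x^2 + 30

α satisfies α^2 + 30 = 0, so x^2 + 30 annihilates α. Since d = -30 is squarefree and ≠ 1, it is not a perfect square in Q, so x^2 + 30 has no rational root and is therefore irreducible over Q (a degree-2 polynomial over a field is irreducible iff it has no root). Hence m_α(x) = x^2 + 30.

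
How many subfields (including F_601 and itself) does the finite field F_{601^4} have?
F_{601^4} has 3 subfields

The subfields of F_{p^n} are exactly the fields F_{p^d} for d | n (each is the fixed field of the unique index-d subgroup of Gal(F_{p^n}/F_p) ≅ Z/nZ). The divisors of n = 4 are {1, 2, 4}, giving 3 subfields: F_{601^1}, F_{601^2}, F_{601^4}.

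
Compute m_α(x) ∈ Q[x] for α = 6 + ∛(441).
m_α(x) = x^3 - 18x^2 + 108x - 657

Set β = α - 6 = ∛(441), so β^3 = 441. Then (α - 6)^3 - 441 = 0, i.e. α is a root of g(x) = (x - 6)^3 - 441 = x^3 - 18x^2 + 108x - 657. Since g(x) = h(x - 6) where h(x) = x^3 - 441, and h is irreducible over Q (because 441 is not a perfect cube, so h has no rational root, and a monic cubic with no rational root is irreducible), g is also irreducible (irreducibility is preserved under the substitution x → x - 6). Hence m_α(x) = x^3 - 18x^2 + 108x - 657.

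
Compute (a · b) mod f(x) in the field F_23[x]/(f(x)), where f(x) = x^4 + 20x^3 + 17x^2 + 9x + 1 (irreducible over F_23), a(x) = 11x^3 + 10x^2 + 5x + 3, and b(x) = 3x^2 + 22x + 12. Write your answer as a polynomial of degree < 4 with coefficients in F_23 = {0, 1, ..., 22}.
a · b ≡ 22x^3 + 6x^2 + 20x + 10 (mod f(x))

Multiply in F_23[x]: a(x)·b(x) = (11x^3 + 10x^2 + 5x + 3)·(3x^2 + 22x + 12) = 10x^5 + 19x^4 + 22x^3 + 9x^2 + 11x + 13. This has degree ≥ 4, so divide by f(x) over F_23: 10x^5 + 19x^4 + 22x^3 + 9x^2 + 11x + 13 = (10x + 3)·(x^4 + 20x^3 + 17x^2 + 9x + 1) + (22x^3 + 6x^2 + 20x + 10). Hence a·b ≡ 22x^3 + 6x^2 + 20x + 10 (mod f). (F_23[x]/(f) is a field with 23^4 = 279841 elements since f is irreducible of degree 4.)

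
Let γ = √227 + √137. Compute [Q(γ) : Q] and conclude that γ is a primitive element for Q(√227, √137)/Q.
[Q(γ) : Q] = 4 (equivalently, Q(γ) = Q(√227, √137))

Obviously Q(γ) ⊆ Q(√227, √137), and [Q(√227, √137):Q] = 4 (since 227, 137 are distinct squarefree integers > 1 with 31099 not a perfect square). To show equality we compute the minimal polynomial of γ. From γ = √227 + √137: γ^2 = 227 + 2√(31099) + 137 = 364 + 2√(31099), so γ^2 - 364 = 2√(31099); squaring, (γ^2 - 364)^2 = 4·31099, i.e. γ^4 - 728γ^2 + 132496 - 124396 = 0, i.e. γ^4 - 728γ^2 + 8100 = 0. So γ is a root of x^4 - 728x^2 + 8100. This polynomial is irreducible over Q: it has no rational root (each ±√227 ± √137 is irrational), and any factorization into two quadratics over Q would force √(31099) ∈ Q (pairing opposite roots) or √227, √137 ∈ Q (other pairings), all impossible. Hence [Q(γ):Q] = 4 = [Q(√227, √137):Q], so Q(γ) = Q(√227, √137).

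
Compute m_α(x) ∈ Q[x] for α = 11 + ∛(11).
m_α(x) = x^3 - 33x^2 + 363x - 1342

Set β = α - 11 = ∛(11), so β^3 = 11. Then (α - 11)^3 - 11 = 0, i.e. α is a root of g(x) = (x - 11)^3 - 11 = x^3 - 33x^2 + 363x - 1342. Since g(x) = h(x - 11) where h(x) = x^3 - 11, and h is irreducible over Q (because 11 is not a perfect cube, so h has no rational root, and a monic cubic with no rational root is irreducible), g is also irreducible (irreducibility is preserved under the substitution x → x - 11). Hence m_α(x) = x^3 - 33x^2 + 363x - 1342.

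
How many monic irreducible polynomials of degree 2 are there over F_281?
There are 39340 monic irreducible polynomials of degree 2 over F_281

Each element of F_{281^2} that lies in no proper subfield is a root of exactly one monic irreducible of degree 2 over F_281, and each such polynomial has 2 distinct roots in F_{281^2}. By Möbius inversion the count is N_281(2) = (1/2) Σ_{d|2} μ(2/d) · 281^d = (1/2)(μ(2)·281^1 + μ(1)·281^2) = 78680/2 = 39340.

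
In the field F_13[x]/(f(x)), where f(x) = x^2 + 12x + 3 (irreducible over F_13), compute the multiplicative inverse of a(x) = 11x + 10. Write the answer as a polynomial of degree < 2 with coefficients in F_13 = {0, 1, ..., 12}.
a(x)^(-1) ≡ 2x + 8 (mod f(x))

Since f is irreducible over F_13, F_13[x]/(f) is a field and a(x) ≠ 0 has an inverse. Apply the extended Euclidean algorithm to f(x) and a(x) in F_13[x]: f(x) = (6x + 11)·a(x) + (10). The last nonzero remainder is the constant 10 = gcd(f, a) in F_13. Back-substituting through the division chain expresses 10 = s(x)·a(x) + t(x)·f(x) with s(x) ≡ 7x + 2 (mod f), so (7x + 2)·a(x) ≡ 10 (mod f). Multiplying by 10^(-1) ≡ 4 in F_13 gives a(x)^(-1) ≡ 4·(7x + 2) ≡ 2x + 8 (mod f). Check: (11x + 10)·(2x + 8) = 9x^2 + 4x + 2 ≡ 1 (mod x^2 + 12x + 3).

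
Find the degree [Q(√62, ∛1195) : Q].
[Q(√62, ∛1195) : Q] = 6

Let L = Q(√62, ∛1195). Since Q(√62) ⊂ L and [Q(√62):Q] = 2, the tower law gives 2 | [L:Q]. Likewise Q(∛1195) ⊂ L with [Q(∛1195):Q] = 3 (because 1195 is not a perfect cube), so 3 | [L:Q]. As gcd(2,3) = 1, [L:Q] is divisible by 6. Conversely L is generated over Q by √62 and ∛1195, so [L:Q] ≤ 2·3 = 6. Therefore [Q(√62, ∛1195) : Q] = 6.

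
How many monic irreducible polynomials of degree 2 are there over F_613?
There are 187578 monic irreducible polynomials of degree 2 over F_613

Each element of F_{613^2} that lies in no proper subfield is a root of exactly one monic irreducible of degree 2 over F_613, and each such polynomial has 2 distinct roots in F_{613^2}. By Möbius inversion the count is N_613(2) = (1/2) Σ_{d|2} μ(2/d) · 613^d = (1/2)(μ(2)·613^1 + μ(1)·613^2) = 375156/2 = 187578.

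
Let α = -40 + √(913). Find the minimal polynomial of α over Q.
m_α(x) = x^2 + 80x + 687

From α + 40 = √(913), squaring gives (α + 40)^2 = 913, i.e. α^2 + 80α + 1600 = 913, so α^2 + 80α + 687 = 0. The discriminant of x^2 + 80x + 687 is (80)^2 - 4·(687) = 6400 - 2748 = 3652, and 4·(913) is not a perfect square in Q since 913 is squarefree and ≠ 1. Hence x^2 + 80x + 687 is irreducible over Q and is the minimal polynomial of α.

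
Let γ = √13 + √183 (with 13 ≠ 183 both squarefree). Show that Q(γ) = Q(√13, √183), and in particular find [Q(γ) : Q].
[Q(γ) : Q] = 4 (equivalently, Q(γ) = Q(√13, √183))

Obviously Q(γ) ⊆ Q(√13, √183), and [Q(√13, √183):Q] = 4 (since 13, 183 are distinct squarefree integers > 1 with 2379 not a perfect square). To show equality we compute the minimal polynomial of γ. From γ = √13 + √183: γ^2 = 13 + 2√(2379) + 183 = 196 + 2√(2379), so γ^2 - 196 = 2√(2379); squaring, (γ^2 - 196)^2 = 4·2379, i.e. γ^4 - 392γ^2 + 38416 - 9516 = 0, i.e. γ^4 - 392γ^2 + 28900 = 0. So γ is a root of x^4 - 392x^2 + 28900. This polynomial is irreducible over Q: it has no rational root (each ±√13 ± √183 is irrational), and any factorization into two quadratics over Q would force √(2379) ∈ Q (pairing opposite roots) or √13, √183 ∈ Q (other pairings), all impossible. Hence [Q(γ):Q] = 4 = [Q(√13, √183):Q], so Q(γ) = Q(√13, √183).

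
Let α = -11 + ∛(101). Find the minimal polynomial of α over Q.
m_α(x) = x^3 + 33x^2 + 363x + 1230

Set β = α + 11 = ∛(101), so β^3 = 101. Then (α + 11)^3 - 101 = 0, i.e. α is a root of g(x) = (x + 11)^3 - 101 = x^3 + 33x^2 + 363x + 1230. Since g(x) = h(x + 11) where h(x) = x^3 - 101, and h is irreducible over Q (because 101 is not a perfect cube, so h has no rational root, and a monic cubic with no rational root is irreducible), g is also irreducible (irreducibility is preserved under the substitution x → x + 11). Hence m_α(x) = x^3 + 33x^2 + 363x + 1230.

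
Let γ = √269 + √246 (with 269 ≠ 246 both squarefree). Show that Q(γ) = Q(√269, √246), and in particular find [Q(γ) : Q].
[Q(γ) : Q] = 4 (equivalently, Q(γ) = Q(√269, √246))

Obviously Q(γ) ⊆ Q(√269, √246), and [Q(√269, √246):Q] = 4 (since 269, 246 are distinct squarefree integers > 1 with 66174 not a perfect square). To show equality we compute the minimal polynomial of γ. From γ = √269 + √246: γ^2 = 269 + 2√(66174) + 246 = 515 + 2√(66174), so γ^2 - 515 = 2√(66174); squaring, (γ^2 - 515)^2 = 4·66174, i.e. γ^4 - 1030γ^2 + 265225 - 264696 = 0, i.e. γ^4 - 1030γ^2 + 529 = 0. So γ is a root of x^4 - 1030x^2 + 529. This polynomial is irreducible over Q: it has no rational root (each ±√269 ± √246 is irrational), and any factorization into two quadratics over Q would force √(66174) ∈ Q (pairing opposite roots) or √269, √246 ∈ Q (other pairings), all impossible. Hence [Q(γ):Q] = 4 = [Q(√269, √246):Q], so Q(γ) = Q(√269, √246).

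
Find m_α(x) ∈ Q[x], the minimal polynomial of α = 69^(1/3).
m_α(x) = x^3 - 69

α satisfies α^3 = 69, so x^3 - 69 annihilates α. By the rational root test, a rational root p/q (in lowest terms) of x^3 - 69 would satisfy p^3 = 69 q^3, forcing q = 1 and p^3 = 69; but 69 is not a perfect cube, contradiction. A monic cubic over Q with no rational root is irreducible (any nontrivial factorization would include a linear factor). Hence x^3 - 69 is the minimal polynomial of α, and in particular [Q(α):Q] = 3.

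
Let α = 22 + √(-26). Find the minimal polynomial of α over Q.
m_α(x) = x^2 - 44x + 510

From α - 22 = √(-26), squaring gives (α - 22)^2 = -26, i.e. α^2 - 44α + 484 = -26, so α^2 - 44α + 510 = 0. The discriminant of x^2 - 44x + 510 is (-44)^2 - 4·(510) = 1936 - 2040 = -104, and 4·(-26) is not a perfect square in Q since -26 is squarefree and ≠ 1. Hence x^2 - 44x + 510 is irreducible over Q and is the minimal polynomial of α.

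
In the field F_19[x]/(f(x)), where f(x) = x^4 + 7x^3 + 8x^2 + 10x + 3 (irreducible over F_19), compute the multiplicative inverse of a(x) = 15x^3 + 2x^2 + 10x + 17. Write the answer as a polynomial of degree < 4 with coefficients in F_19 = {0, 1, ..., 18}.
a(x)^(-1) ≡ 4x^3 + 16x^2 + 3x + 11 (mod f(x))

Since f is irreducible over F_19, F_19[x]/(f) is a field and a(x) ≠ 0 has an inverse. Apply the extended Euclidean algorithm to f(x) and a(x) in F_19[x]: f(x) = (14x + 10)·a(x) + (14x + 4);  a(x) = (16x^2 + x + 14)·(14x + 4) + (18). The last nonzero remainder is the constant 18 = gcd(f, a) in F_19. Back-substituting through the division chain expresses 18 = s(x)·a(x) + t(x)·f(x) with s(x) ≡ 15x^3 + 3x^2 + 16x + 8 (mod f), so (15x^3 + 3x^2 + 16x + 8)·a(x) ≡ 18 (mod f). Multiplying by 18^(-1) ≡ 18 in F_19 gives a(x)^(-1) ≡ 18·(15x^3 + 3x^2 + 16x + 8) ≡ 4x^3 + 16x^2 + 3x + 11 (mod f). Check: (15x^3 + 2x^2 + 10x + 17)·(4x^3 + 16x^2 + 3x + 11) = 3x^6 + x^5 + 3x^4 + x^2 + 9x + 16 ≡ 1 (mod x^4 + 7x^3 + 8x^2 + 10x + 3).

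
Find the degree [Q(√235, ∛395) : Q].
[Q(√235, ∛395) : Q] = 6

Let L = Q(√235, ∛395). Since Q(√235) ⊂ L and [Q(√235):Q] = 2, the tower law gives 2 | [L:Q]. Likewise Q(∛395) ⊂ L with [Q(∛395):Q] = 3 (because 395 is not a perfect cube), so 3 | [L:Q]. As gcd(2,3) = 1, [L:Q] is divisible by 6. Conversely L is generated over Q by √235 and ∛395, so [L:Q] ≤ 2·3 = 6. Therefore [Q(√235, ∛395) : Q] = 6.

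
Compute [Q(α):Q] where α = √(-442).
[Q(α):Q] = 2

[Q(α):Q] equals the degree of the minimal polynomial of α. Here α^2 = -442 and x^2 + 442 is irreducible (d = -442 is squarefree, ≠ 1, hence not a square), so deg(m_α) = 2. Thus [Q(α):Q] = 2.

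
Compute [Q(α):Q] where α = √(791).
[Q(α):Q] = 2

[Q(α):Q] equals the degree of the minimal polynomial of α. Here α^2 = 791 and x^2 - 791 is irreducible (d = 791 is squarefree, ≠ 1, hence not a square), so deg(m_α) = 2. Thus [Q(α):Q] = 2.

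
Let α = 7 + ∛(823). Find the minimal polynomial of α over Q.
m_α(x) = x^3 - 21x^2 + 147x - 1166

Set β = α - 7 = ∛(823), so β^3 = 823. Then (α - 7)^3 - 823 = 0, i.e. α is a root of g(x) = (x - 7)^3 - 823 = x^3 - 21x^2 + 147x - 1166. Since g(x) = h(x - 7) where h(x) = x^3 - 823, and h is irreducible over Q (because 823 is not a perfect cube, so h has no rational root, and a monic cubic with no rational root is irreducible), g is also irreducible (irreducibility is preserved under the substitution x → x - 7). Hence m_α(x) = x^3 - 21x^2 + 147x - 1166.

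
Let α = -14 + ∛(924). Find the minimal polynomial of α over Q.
m_α(x) = x^3 + 42x^2 + 588x + 1820

Set β = α + 14 = ∛(924), so β^3 = 924. Then (α + 14)^3 - 924 = 0, i.e. α is a root of g(x) = (x + 14)^3 - 924 = x^3 + 42x^2 + 588x + 1820. Since g(x) = h(x + 14) where h(x) = x^3 - 924, and h is irreducible over Q (because 924 is not a perfect cube, so h has no rational root, and a monic cubic with no rational root is irreducible), g is also irreducible (irreducibility is preserved under the substitution x → x + 14). Hence m_α(x) = x^3 + 42x^2 + 588x + 1820.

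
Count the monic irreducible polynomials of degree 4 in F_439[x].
There are 9285297780 monic irreducible polynomials of degree 4 over F_439

Each element of F_{439^4} that lies in no proper subfield is a root of exactly one monic irreducible of degree 4 over F_439, and each such polynomial has 4 distinct roots in F_{439^4}. By Möbius inversion the count is N_439(4) = (1/4) Σ_{d|4} μ(4/d) · 439^d = (1/4)(μ(4)·439^1 + μ(2)·439^2 + μ(1)·439^4) = 37141191120/4 = 9285297780.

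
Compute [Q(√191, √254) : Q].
[Q(√191, √254) : Q] = 4

[Q(√191):Q] = 2 (min poly x^2 - 191, irreducible since 191 is squarefree > 1). For the top step, suppose √254 ∈ Q(√191), say √254 = c + d√191 with c, d ∈ Q. Squaring: 254 = c^2 + 191d^2 + 2cd√191. Since √191 ∉ Q this forces 2cd = 0. If d = 0 then √254 = c ∈ Q, contradicting 254 squarefree > 1. If c = 0 then 254 = 191d^2, so 191·254 = (191d)^2 is a perfect square in Q — but 191·254 = 48514 is not a perfect square (since 191 and 254 are distinct squarefree integers). Contradiction. Hence √254 ∉ Q(√191), so x^2 - 254 stays irreducible over Q(√191) and [Q(√191, √254) : Q(√191)] = 2. By the tower law, [Q(√191, √254) : Q] = 2 · 2 = 4.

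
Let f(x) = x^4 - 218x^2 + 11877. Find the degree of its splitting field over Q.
[K : Q] = 4

Solving the quadratic in x^2: x^2 = (218 ± √(218^2 - 4·11877))/2 = (218 ± √16)/2 = (218 ± 4)/2, giving x^2 = 111 or x^2 = 107. So f(x) = (x^2 - 111)(x^2 - 107) and the roots of f are ±√111, ±√107. Hence the splitting field is K = Q(√111, √107). Since 111 and 107 are distinct squarefree integers > 1, their product 11877 is not a perfect square, so √107 ∉ Q(√111). By the tower law [K:Q] = [Q(√111,√107):Q(√111)] · [Q(√111):Q] = 2 · 2 = 4.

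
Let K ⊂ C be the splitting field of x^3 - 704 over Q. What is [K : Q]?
[K : Q] = 6

The roots of x^3 - 704 are ∛704, ω∛704, ω^2∛704 where ω = e^(2πi/3) is a primitive cube root of unity, so K = Q(∛704, ω). Now [Q(∛704):Q] = 3 (since 704 is not a perfect cube, x^3 - 704 is irreducible) and [Q(ω):Q] = 2. Both 2 and 3 divide [K:Q], and [K:Q] ≤ 3·2 = 6, so [K:Q] = 6. (Equivalently: Q(∛704) ⊂ R but ω ∉ R, so [K : Q(∛704)] = 2.)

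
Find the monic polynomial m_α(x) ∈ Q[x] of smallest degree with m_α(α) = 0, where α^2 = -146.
m_α(x) = x^2 + 146

α satisfies α^2 + 146 = 0, so x^2 + 146 annihilates α. Since d = -146 is squarefree and ≠ 1, it is not a perfect square in Q, so x^2 + 146 has no rational root and is therefore irreducible over Q (a degree-2 polynomial over a field is irreducible iff it has no root). Hence m_α(x) = x^2 + 146.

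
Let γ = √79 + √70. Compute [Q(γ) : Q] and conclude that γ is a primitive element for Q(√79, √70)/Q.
[Q(γ) : Q] = 4 (equivalently, Q(γ) = Q(√79, √70))

Obviously Q(γ) ⊆ Q(√79, √70), and [Q(√79, √70):Q] = 4 (since 79, 70 are distinct squarefree integers > 1 with 5530 not a perfect square). To show equality we compute the minimal polynomial of γ. From γ = √79 + √70: γ^2 = 79 + 2√(5530) + 70 = 149 + 2√(5530), so γ^2 - 149 = 2√(5530); squaring, (γ^2 - 149)^2 = 4·5530, i.e. γ^4 - 298γ^2 + 22201 - 22120 = 0, i.e. γ^4 - 298γ^2 + 81 = 0. So γ is a root of x^4 - 298x^2 + 81. This polynomial is irreducible over Q: it has no rational root (each ±√79 ± √70 is irrational), and any factorization into two quadratics over Q would force √(5530) ∈ Q (pairing opposite roots) or √79, √70 ∈ Q (other pairings), all impossible. Hence [Q(γ):Q] = 4 = [Q(√79, √70):Q], so Q(γ) = Q(√79, √70).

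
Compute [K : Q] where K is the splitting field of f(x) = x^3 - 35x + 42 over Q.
[K : Q] = 6

By the rational root test, any rational root of the monic integer polynomial f(x) = x^3 - 35x + 42 must be an integer dividing the constant term 42, i.e. one of ±{1, 2, 3, 6, 7, 14, 21, 42}. Evaluating: f(1) = 8, f(-1) = 76, f(2) = -20, f(-2) = 104, f(3) = -36, f(-3) = 120, f(6) = 48, f(-6) = 36, f(7) = 140, f(-7) = -56, f(14) = 2296, f(-14) = -2212, f(21) = 8568, f(-21) = -8484, f(42) = 72660, f(-42) = -72576; none is 0, so f has no rational root and is therefore irreducible over Q (a cubic with no linear factor over a field is irreducible). For an irreducible cubic, the Galois group is A_3 or S_3 according as the discriminant disc(f) = -4a^3 - 27b^2 = -4·(-35)^3 - 27·(42)^2 = 123872 is or is not a square in Q. Here disc(f) = 123872 is not a perfect square in Q, so the Galois group of f over Q is not contained in A_3 and must be all of S_3. The splitting field has degree |S_3| = 6 over Q, so [K : Q] = 6.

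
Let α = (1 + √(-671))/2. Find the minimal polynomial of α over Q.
m_α(x) = x^2 - x + 168

From 2α - 1 = √(-671), squaring gives (2α - 1)^2 = -671, i.e. 4α^2 - 4α + 1 = -671, so α^2 - α + (1 + 671)/4 = 0. Since -671 ≡ 1 (mod 4), (1 + 671)/4 = 168 ∈ Z. The polynomial x^2 - x + 168 has discriminant 1 - 4·(168) = -671, which is not a perfect square in Q (d = -671 is squarefree and ≠ 1), so x^2 - x + 168 is irreducible over Q. It is the minimal polynomial of α.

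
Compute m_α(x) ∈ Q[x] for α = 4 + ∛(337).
m_α(x) = x^3 - 12x^2 + 48x - 401

Set β = α - 4 = ∛(337), so β^3 = 337. Then (α - 4)^3 - 337 = 0, i.e. α is a root of g(x) = (x - 4)^3 - 337 = x^3 - 12x^2 + 48x - 401. Since g(x) = h(x - 4) where h(x) = x^3 - 337, and h is irreducible over Q (because 337 is not a perfect cube, so h has no rational root, and a monic cubic with no rational root is irreducible), g is also irreducible (irreducibility is preserved under the substitution x → x - 4). Hence m_α(x) = x^3 - 12x^2 + 48x - 401.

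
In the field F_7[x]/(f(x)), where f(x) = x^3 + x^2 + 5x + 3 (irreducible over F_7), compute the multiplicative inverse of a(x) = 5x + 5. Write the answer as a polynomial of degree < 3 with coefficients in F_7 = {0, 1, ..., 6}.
a(x)^(-1) ≡ 5x^2 + 4 (mod f(x))

Since f is irreducible over F_7, F_7[x]/(f) is a field and a(x) ≠ 0 has an inverse. Apply the extended Euclidean algorithm to f(x) and a(x) in F_7[x]: f(x) = (3x^2 + 1)·a(x) + (5). The last nonzero remainder is the constant 5 = gcd(f, a) in F_7. Back-substituting through the division chain expresses 5 = s(x)·a(x) + t(x)·f(x) with s(x) ≡ 4x^2 + 6 (mod f), so (4x^2 + 6)·a(x) ≡ 5 (mod f). Multiplying by 5^(-1) ≡ 3 in F_7 gives a(x)^(-1) ≡ 3·(4x^2 + 6) ≡ 5x^2 + 4 (mod f). Check: (5x + 5)·(5x^2 + 4) = 4x^3 + 4x^2 + 6x + 6 ≡ 1 (mod x^3 + x^2 + 5x + 3).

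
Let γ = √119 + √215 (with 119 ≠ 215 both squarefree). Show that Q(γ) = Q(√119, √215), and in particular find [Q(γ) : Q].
[Q(γ) : Q] = 4 (equivalently, Q(γ) = Q(√119, √215))

Obviously Q(γ) ⊆ Q(√119, √215), and [Q(√119, √215):Q] = 4 (since 119, 215 are distinct squarefree integers > 1 with 25585 not a perfect square). To show equality we compute the minimal polynomial of γ. From γ = √119 + √215: γ^2 = 119 + 2√(25585) + 215 = 334 + 2√(25585), so γ^2 - 334 = 2√(25585); squaring, (γ^2 - 334)^2 = 4·25585, i.e. γ^4 - 668γ^2 + 111556 - 102340 = 0, i.e. γ^4 - 668γ^2 + 9216 = 0. So γ is a root of x^4 - 668x^2 + 9216. This polynomial is irreducible over Q: it has no rational root (each ±√119 ± √215 is irrational), and any factorization into two quadratics over Q would force √(25585) ∈ Q (pairing opposite roots) or √119, √215 ∈ Q (other pairings), all impossible. Hence [Q(γ):Q] = 4 = [Q(√119, √215):Q], so Q(γ) = Q(√119, √215).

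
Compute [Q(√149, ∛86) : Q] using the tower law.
[Q(√149, ∛86) : Q] = 6

Let L = Q(√149, ∛86). Since Q(√149) ⊂ L and [Q(√149):Q] = 2, the tower law gives 2 | [L:Q]. Likewise Q(∛86) ⊂ L with [Q(∛86):Q] = 3 (because 86 is not a perfect cube), so 3 | [L:Q]. As gcd(2,3) = 1, [L:Q] is divisible by 6. Conversely L is generated over Q by √149 and ∛86, so [L:Q] ≤ 2·3 = 6. Therefore [Q(√149, ∛86) : Q] = 6.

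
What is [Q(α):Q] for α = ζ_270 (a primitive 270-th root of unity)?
[Q(α):Q] = 72

The minimal polynomial of ζ_270 over Q is the 270-th cyclotomic polynomial Φ_270(x), which is irreducible over Q and has degree φ(270) = 72. Hence [Q(α):Q] = φ(270) = 72.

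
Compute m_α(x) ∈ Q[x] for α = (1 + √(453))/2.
m_α(x) = x^2 - x - 113

From 2α - 1 = √(453), squaring gives (2α - 1)^2 = 453, i.e. 4α^2 - 4α + 1 = 453, so α^2 - α + (1 - 453)/4 = 0. Since 453 ≡ 1 (mod 4), (1 - 453)/4 = -113 ∈ Z. The polynomial x^2 - x - 113 has discriminant 1 - 4·(-113) = 453, which is not a perfect square in Q (d = 453 is squarefree and ≠ 1), so x^2 - x - 113 is irreducible over Q. It is the minimal polynomial of α.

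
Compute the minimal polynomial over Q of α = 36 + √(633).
m_α(x) = x^2 - 72x + 663

From α - 36 = √(633), squaring gives (α - 36)^2 = 633, i.e. α^2 - 72α + 1296 = 633, so α^2 - 72α + 663 = 0. The discriminant of x^2 - 72x + 663 is (-72)^2 - 4·(663) = 5184 - 2652 = 2532, and 4·(633) is not a perfect square in Q since 633 is squarefree and ≠ 1. Hence x^2 - 72x + 663 is irreducible over Q and is the minimal polynomial of α.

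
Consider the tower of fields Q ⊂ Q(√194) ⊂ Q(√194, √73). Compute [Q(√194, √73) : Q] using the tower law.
[Q(√194, √73) : Q] = 4

[Q(√194):Q] = 2 (min poly x^2 - 194, irreducible since 194 is squarefree > 1). For the top step, suppose √73 ∈ Q(√194), say √73 = c + d√194 with c, d ∈ Q. Squaring: 73 = c^2 + 194d^2 + 2cd√194. Since √194 ∉ Q this forces 2cd = 0. If d = 0 then √73 = c ∈ Q, contradicting 73 squarefree > 1. If c = 0 then 73 = 194d^2, so 194·73 = (194d)^2 is a perfect square in Q — but 194·73 = 14162 is not a perfect square (since 194 and 73 are distinct squarefree integers). Contradiction. Hence √73 ∉ Q(√194), so x^2 - 73 stays irreducible over Q(√194) and [Q(√194, √73) : Q(√194)] = 2. By the tower law, [Q(√194, √73) : Q] = 2 · 2 = 4.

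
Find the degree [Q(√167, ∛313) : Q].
[Q(√167, ∛313) : Q] = 6

Let L = Q(√167, ∛313). Since Q(√167) ⊂ L and [Q(√167):Q] = 2, the tower law gives 2 | [L:Q]. Likewise Q(∛313) ⊂ L with [Q(∛313):Q] = 3 (because 313 is not a perfect cube), so 3 | [L:Q]. As gcd(2,3) = 1, [L:Q] is divisible by 6. Conversely L is generated over Q by √167 and ∛313, so [L:Q] ≤ 2·3 = 6. Therefore [Q(√167, ∛313) : Q] = 6.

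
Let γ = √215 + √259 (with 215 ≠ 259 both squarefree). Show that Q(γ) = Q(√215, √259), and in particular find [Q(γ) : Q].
[Q(γ) : Q] = 4 (equivalently, Q(γ) = Q(√215, √259))

Obviously Q(γ) ⊆ Q(√215, √259), and [Q(√215, √259):Q] = 4 (since 215, 259 are distinct squarefree integers > 1 with 55685 not a perfect square). To show equality we compute the minimal polynomial of γ. From γ = √215 + √259: γ^2 = 215 + 2√(55685) + 259 = 474 + 2√(55685), so γ^2 - 474 = 2√(55685); squaring, (γ^2 - 474)^2 = 4·55685, i.e. γ^4 - 948γ^2 + 224676 - 222740 = 0, i.e. γ^4 - 948γ^2 + 1936 = 0. So γ is a root of x^4 - 948x^2 + 1936. This polynomial is irreducible over Q: it has no rational root (each ±√215 ± √259 is irrational), and any factorization into two quadratics over Q would force √(55685) ∈ Q (pairing opposite roots) or √215, √259 ∈ Q (other pairings), all impossible. Hence [Q(γ):Q] = 4 = [Q(√215, √259):Q], so Q(γ) = Q(√215, √259).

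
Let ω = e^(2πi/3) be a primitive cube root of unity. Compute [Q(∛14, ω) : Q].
[Q(∛14, ω) : Q] = 6

[Q(∛14):Q] = 3 (min poly x^3 - 14, irreducible since 14 is not a perfect cube). [Q(ω):Q] = 2 (min poly x^2 + x + 1). Since Q(∛14) ⊂ R and ω ∉ R, we have ω ∉ Q(∛14), so x^2 + x + 1 remains irreducible over Q(∛14) and [Q(∛14, ω) : Q(∛14)] = 2. By the tower law, [Q(∛14, ω) : Q] = 3 · 2 = 6. (In fact Q(∛14, ω) is the splitting field of x^3 - 14 over Q.)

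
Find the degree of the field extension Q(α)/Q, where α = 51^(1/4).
[Q(α):Q] = 4

α is a root of x^4 - 51. By Eisenstein's criterion at the prime p = 3 (which divides the constant term 51 but p^2 = 9 does not, since 51 is squarefree), x^4 - 51 is irreducible over Q. Hence [Q(α):Q] = 4.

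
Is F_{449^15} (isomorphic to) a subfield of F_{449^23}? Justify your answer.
No: F_{449^15} is not a subfield of F_{449^23}

F_{p^m} embeds in F_{p^n} iff m | n. Here 15 ∤ 23 (since 23 = 1·15 + 8 with remainder 8 ≠ 0), so F_{449^15} is not a subfield of F_{449^23}. Equivalently: if it were, the tower law would give 15 = [F_{449^15}:F_449] dividing [F_{449^23}:F_449] = 23, contradiction.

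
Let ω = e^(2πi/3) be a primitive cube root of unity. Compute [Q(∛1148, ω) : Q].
[Q(∛1148, ω) : Q] = 6

[Q(∛1148):Q] = 3 (min poly x^3 - 1148, irreducible since 1148 is not a perfect cube). [Q(ω):Q] = 2 (min poly x^2 + x + 1). Since Q(∛1148) ⊂ R and ω ∉ R, we have ω ∉ Q(∛1148), so x^2 + x + 1 remains irreducible over Q(∛1148) and [Q(∛1148, ω) : Q(∛1148)] = 2. By the tower law, [Q(∛1148, ω) : Q] = 3 · 2 = 6. (In fact Q(∛1148, ω) is the splitting field of x^3 - 1148 over Q.)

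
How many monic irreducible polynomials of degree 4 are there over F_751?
There are 79524141000 monic irreducible polynomials of degree 4 over F_751

Each element of F_{751^4} that lies in no proper subfield is a root of exactly one monic irreducible of degree 4 over F_751, and each such polynomial has 4 distinct roots in F_{751^4}. By Möbius inversion the count is N_751(4) = (1/4) Σ_{d|4} μ(4/d) · 751^d = (1/4)(μ(4)·751^1 + μ(2)·751^2 + μ(1)·751^4) = 318096564000/4 = 79524141000.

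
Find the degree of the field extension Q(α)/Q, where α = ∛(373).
[Q(α):Q] = 3

The minimal polynomial of α is x^3 - 373, irreducible over Q since 373 is not a perfect cube (so x^3 - 373 has no rational root). Hence [Q(α):Q] = deg(m_α) = 3.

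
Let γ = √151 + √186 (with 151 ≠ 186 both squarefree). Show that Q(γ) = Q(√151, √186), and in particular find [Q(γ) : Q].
[Q(γ) : Q] = 4 (equivalently, Q(γ) = Q(√151, √186))

Obviously Q(γ) ⊆ Q(√151, √186), and [Q(√151, √186):Q] = 4 (since 151, 186 are distinct squarefree integers > 1 with 28086 not a perfect square). To show equality we compute the minimal polynomial of γ. From γ = √151 + √186: γ^2 = 151 + 2√(28086) + 186 = 337 + 2√(28086), so γ^2 - 337 = 2√(28086); squaring, (γ^2 - 337)^2 = 4·28086, i.e. γ^4 - 674γ^2 + 113569 - 112344 = 0, i.e. γ^4 - 674γ^2 + 1225 = 0. So γ is a root of x^4 - 674x^2 + 1225. This polynomial is irreducible over Q: it has no rational root (each ±√151 ± √186 is irrational), and any factorization into two quadratics over Q would force √(28086) ∈ Q (pairing opposite roots) or √151, √186 ∈ Q (other pairings), all impossible. Hence [Q(γ):Q] = 4 = [Q(√151, √186):Q], so Q(γ) = Q(√151, √186).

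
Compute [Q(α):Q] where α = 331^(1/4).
[Q(α):Q] = 4

α is a root of x^4 - 331. By Eisenstein's criterion at the prime p = 331 (which divides the constant term 331 but p^2 = 109561 does not, since 331 is squarefree), x^4 - 331 is irreducible over Q. Hence [Q(α):Q] = 4.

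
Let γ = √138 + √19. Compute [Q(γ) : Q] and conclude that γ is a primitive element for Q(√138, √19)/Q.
[Q(γ) : Q] = 4 (equivalently, Q(γ) = Q(√138, √19))

Obviously Q(γ) ⊆ Q(√138, √19), and [Q(√138, √19):Q] = 4 (since 138, 19 are distinct squarefree integers > 1 with 2622 not a perfect square). To show equality we compute the minimal polynomial of γ. From γ = √138 + √19: γ^2 = 138 + 2√(2622) + 19 = 157 + 2√(2622), so γ^2 - 157 = 2√(2622); squaring, (γ^2 - 157)^2 = 4·2622, i.e. γ^4 - 314γ^2 + 24649 - 10488 = 0, i.e. γ^4 - 314γ^2 + 14161 = 0. So γ is a root of x^4 - 314x^2 + 14161. This polynomial is irreducible over Q: it has no rational root (each ±√138 ± √19 is irrational), and any factorization into two quadratics over Q would force √(2622) ∈ Q (pairing opposite roots) or √138, √19 ∈ Q (other pairings), all impossible. Hence [Q(γ):Q] = 4 = [Q(√138, √19):Q], so Q(γ) = Q(√138, √19).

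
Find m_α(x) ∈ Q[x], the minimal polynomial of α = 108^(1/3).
m_α(x) = x^3 - 108

α satisfies α^3 = 108, so x^3 - 108 annihilates α. By the rational root test, a rational root p/q (in lowest terms) of x^3 - 108 would satisfy p^3 = 108 q^3, forcing q = 1 and p^3 = 108; but 108 is not a perfect cube, contradiction. A monic cubic over Q with no rational root is irreducible (any nontrivial factorization would include a linear factor). Hence x^3 - 108 is the minimal polynomial of α, and in particular [Q(α):Q] = 3.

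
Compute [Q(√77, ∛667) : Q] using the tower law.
[Q(√77, ∛667) : Q] = 6

Let L = Q(√77, ∛667). Since Q(√77) ⊂ L and [Q(√77):Q] = 2, the tower law gives 2 | [L:Q]. Likewise Q(∛667) ⊂ L with [Q(∛667):Q] = 3 (because 667 is not a perfect cube), so 3 | [L:Q]. As gcd(2,3) = 1, [L:Q] is divisible by 6. Conversely L is generated over Q by √77 and ∛667, so [L:Q] ≤ 2·3 = 6. Therefore [Q(√77, ∛667) : Q] = 6.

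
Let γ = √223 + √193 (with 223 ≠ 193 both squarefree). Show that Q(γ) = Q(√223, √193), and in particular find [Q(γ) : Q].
[Q(γ) : Q] = 4 (equivalently, Q(γ) = Q(√223, √193))

Obviously Q(γ) ⊆ Q(√223, √193), and [Q(√223, √193):Q] = 4 (since 223, 193 are distinct squarefree integers > 1 with 43039 not a perfect square). To show equality we compute the minimal polynomial of γ. From γ = √223 + √193: γ^2 = 223 + 2√(43039) + 193 = 416 + 2√(43039), so γ^2 - 416 = 2√(43039); squaring, (γ^2 - 416)^2 = 4·43039, i.e. γ^4 - 832γ^2 + 173056 - 172156 = 0, i.e. γ^4 - 832γ^2 + 900 = 0. So γ is a root of x^4 - 832x^2 + 900. This polynomial is irreducible over Q: it has no rational root (each ±√223 ± √193 is irrational), and any factorization into two quadratics over Q would force √(43039) ∈ Q (pairing opposite roots) or √223, √193 ∈ Q (other pairings), all impossible. Hence [Q(γ):Q] = 4 = [Q(√223, √193):Q], so Q(γ) = Q(√223, √193).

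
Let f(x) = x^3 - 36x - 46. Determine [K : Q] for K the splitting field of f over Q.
[K : Q] = 6

By the rational root test, any rational root of the monic integer polynomial f(x) = x^3 - 36x - 46 must be an integer dividing the constant term -46, i.e. one of ±{1, 2, 23, 46}. Evaluating: f(1) = -81, f(-1) = -11, f(2) = -110, f(-2) = 18, f(23) = 11293, f(-23) = -11385, f(46) = 95634, f(-46) = -95726; none is 0, so f has no rational root and is therefore irreducible over Q (a cubic with no linear factor over a field is irreducible). For an irreducible cubic, the Galois group is A_3 or S_3 according as the discriminant disc(f) = -4a^3 - 27b^2 = -4·(-36)^3 - 27·(-46)^2 = 129492 is or is not a square in Q. Here disc(f) = 129492 is not a perfect square in Q, so the Galois group of f over Q is not contained in A_3 and must be all of S_3. The splitting field has degree |S_3| = 6 over Q, so [K : Q] = 6.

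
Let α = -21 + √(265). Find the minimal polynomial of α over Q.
m_α(x) = x^2 + 42x + 176

From α + 21 = √(265), squaring gives (α + 21)^2 = 265, i.e. α^2 + 42α + 441 = 265, so α^2 + 42α + 176 = 0. The discriminant of x^2 + 42x + 176 is (42)^2 - 4·(176) = 1764 - 704 = 1060, and 4·(265) is not a perfect square in Q since 265 is squarefree and ≠ 1. Hence x^2 + 42x + 176 is irreducible over Q and is the minimal polynomial of α.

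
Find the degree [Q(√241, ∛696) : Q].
[Q(√241, ∛696) : Q] = 6

Let L = Q(√241, ∛696). Since Q(√241) ⊂ L and [Q(√241):Q] = 2, the tower law gives 2 | [L:Q]. Likewise Q(∛696) ⊂ L with [Q(∛696):Q] = 3 (because 696 is not a perfect cube), so 3 | [L:Q]. As gcd(2,3) = 1, [L:Q] is divisible by 6. Conversely L is generated over Q by √241 and ∛696, so [L:Q] ≤ 2·3 = 6. Therefore [Q(√241, ∛696) : Q] = 6.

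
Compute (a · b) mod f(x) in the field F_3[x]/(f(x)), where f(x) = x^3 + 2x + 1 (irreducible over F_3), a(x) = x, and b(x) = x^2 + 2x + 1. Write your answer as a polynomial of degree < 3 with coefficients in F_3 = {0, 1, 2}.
a · b ≡ 2x^2 + 2x + 2 (mod f(x))

Multiply in F_3[x]: a(x)·b(x) = (x)·(x^2 + 2x + 1) = x^3 + 2x^2 + x. This has degree ≥ 3, so divide by f(x) over F_3: x^3 + 2x^2 + x = (1)·(x^3 + 2x + 1) + (2x^2 + 2x + 2). Hence a·b ≡ 2x^2 + 2x + 2 (mod f). (F_3[x]/(f) is a field with 3^3 = 27 elements since f is irreducible of degree 3.)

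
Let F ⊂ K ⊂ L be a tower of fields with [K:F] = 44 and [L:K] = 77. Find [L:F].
[L:F] = 3388

The tower law says that for any tower of field extensions F ⊂ K ⊂ L with finite degrees, [L:F] = [L:K] · [K:F]. Here this gives [L:F] = 77 · 44 = 3388.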